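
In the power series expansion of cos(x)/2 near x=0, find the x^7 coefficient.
Expand to order 7: cos(x)/2 = -x^6/1440 + x^4/48 - x^2/4 + 1/2 + O(x^8).
The coefficient of x^7 is 0.

Final answer: 0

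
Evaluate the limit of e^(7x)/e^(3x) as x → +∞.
This is an ∞/∞ indeterminate form as x → +∞.
Rewrite e^(7x)/e^(3x) = e^((7−3)x) = e^(4x); the exponent coefficient is 4 > 0 so e^(4x) → ∞.
Limit = ∞.

Final answer: ∞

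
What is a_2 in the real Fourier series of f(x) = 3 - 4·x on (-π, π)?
a_2 = (1/π) ∫_{-π}^{π} f(x)·cos(2x) dx.
Evaluate the integral (use parity and integration by parts as needed): a_2 = 0.

Final answer: 0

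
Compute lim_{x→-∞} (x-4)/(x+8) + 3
Evaluate the dominant behaviour as x → -∞; each term tends to a finite value or vanishes.
Limit = 4.

Final answer: 4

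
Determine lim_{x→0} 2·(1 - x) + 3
Direct substitution at x = 0 gives 5.

Final answer: 5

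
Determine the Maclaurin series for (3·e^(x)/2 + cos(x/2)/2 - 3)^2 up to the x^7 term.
2353·x^7/43008 + 16919·x^6/92160 + 653·x^5/1280 + 841·x^4/768 + 25·x^3/16 + 7·x^2/8 - 3·x + 1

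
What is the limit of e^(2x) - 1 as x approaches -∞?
Evaluate the dominant behaviour as x → -∞; each term tends to a finite value or vanishes.
Limit = -1.

Final answer: -1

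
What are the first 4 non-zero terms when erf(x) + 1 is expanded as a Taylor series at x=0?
x^5/(5·√(π)) - 2·x^3/(3·√(π)) + 2·x/√(π) + 1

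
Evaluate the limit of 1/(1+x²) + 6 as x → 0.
Direct substitution at x = 0 gives 7.

Final answer: 7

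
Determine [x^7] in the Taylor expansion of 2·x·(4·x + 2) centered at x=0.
Expand to order 7: 2·x·(4·x + 2) = 8·x^2 + 4·x + O(x^8).
The coefficient of x^7 is 0.

Final answer: 0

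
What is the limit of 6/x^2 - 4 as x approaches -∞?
Evaluate the dominant behaviour as x → -∞; each term tends to a finite value or vanishes.
Limit = -4.

Final answer: -4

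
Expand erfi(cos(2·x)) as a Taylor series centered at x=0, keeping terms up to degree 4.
28·e·x^4/(3·√(π)) - 4·e·x^2/√(π) + erfi(1)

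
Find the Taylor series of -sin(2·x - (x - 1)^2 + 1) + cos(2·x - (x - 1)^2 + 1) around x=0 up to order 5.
-86·x^5/5 + 13·x^4/6 + 44·x^3/3 - 7·x^2 - 4·x + 1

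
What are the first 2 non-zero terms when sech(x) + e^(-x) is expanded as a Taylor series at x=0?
2 - x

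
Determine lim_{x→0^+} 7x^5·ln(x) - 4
The product is a 0·∞ indeterminate form at x → 0⁺.
Rewrite the product as 7·ln(x) / x^(-5) and apply L'Hôpital, or use the standard hierarchy x^(-5) ≫ |ln x| as x → 0⁺.
The indeterminate product → 0, so the limit = -4.

Final answer: -4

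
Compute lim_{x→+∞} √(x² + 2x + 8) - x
This is an ∞ − ∞ indeterminate form.
Multiply and divide by the conjugate √(x²+2x + 8) + x; the x² terms cancel, leaving (2x + 8)/(√(x²+2x + 8)+x) → 2/2 = 1.
Limit = 1.

Final answer: 1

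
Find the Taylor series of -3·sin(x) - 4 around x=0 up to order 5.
-x^5/40 + x^3/2 - 3·x - 4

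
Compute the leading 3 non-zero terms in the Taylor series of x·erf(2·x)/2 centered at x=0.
16·x^6/(5·√(π)) - 8·x^4/(3·√(π)) + 2·x^2/√(π)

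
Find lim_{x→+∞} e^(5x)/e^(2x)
This is an ∞/∞ indeterminate form as x → +∞.
Rewrite e^(5x)/e^(2x) = e^((5−2)x) = e^(3x); the exponent coefficient is 3 > 0 so e^(3x) → ∞.
Limit = ∞.

Final answer: ∞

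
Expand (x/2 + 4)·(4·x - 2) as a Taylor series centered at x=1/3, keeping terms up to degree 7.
-25/9 + 49·(x - 1/3)/3 + 2·(x - 1/3)^2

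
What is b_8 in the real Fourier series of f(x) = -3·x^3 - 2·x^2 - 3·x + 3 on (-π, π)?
b_8 = (1/π) ∫_{-π}^{π} f(x)·sin(8x) dx.
Evaluate the integral (use parity and integration by parts as needed): b_8 = 87/128 + 3·π^2/4.

Final answer: 87/128 + 3·π^2/4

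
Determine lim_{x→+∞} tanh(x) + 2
Evaluate the dominant behaviour as x → +∞; each term tends to a finite value or vanishes.
Limit = 3.

Final answer: 3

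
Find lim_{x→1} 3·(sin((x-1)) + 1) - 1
Direct substitution at x = 1 gives 2.

Final answer: 2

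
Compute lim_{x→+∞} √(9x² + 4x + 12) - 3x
As x → +∞: multiply by the conjugate to get (4x+12)/(√(9x²+4x+12)+3x); the denominator ~ 6x, so the limit is 4/6 = 2/3.
Limit = 2/3.

Final answer: 2/3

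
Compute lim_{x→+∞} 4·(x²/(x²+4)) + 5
Evaluate the dominant behaviour as x → +∞; each term tends to a finite value or vanishes.
Limit = 9.

Final answer: 9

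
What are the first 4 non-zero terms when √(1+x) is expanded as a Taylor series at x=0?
x^3/16 - x^2/8 + x/2 + 1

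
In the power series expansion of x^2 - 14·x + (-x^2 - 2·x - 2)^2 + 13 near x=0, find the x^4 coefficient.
Expand to order 4: x^2 - 14·x + (-x^2 - 2·x - 2)^2 + 13 = x^4 + 4·x^3 + 9·x^2 - 6·x + 17 + O(x^5).
The coefficient of x^4 is 1.

Final answer: 1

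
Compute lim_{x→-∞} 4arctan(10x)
Evaluate the dominant behaviour as x → -∞; each term tends to a finite value or vanishes.
Limit = -2·π.

Final answer: -2·π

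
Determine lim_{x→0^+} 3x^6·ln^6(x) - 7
The product is a 0·∞ indeterminate form at x → 0⁺.
Rewrite the product as 3·ln^6(x) / x^(-6) and apply L'Hôpital, or use the standard hierarchy x^(-6) ≫ |ln x|^6 as x → 0⁺.
The indeterminate product → 0, so the limit = -7.

Final answer: -7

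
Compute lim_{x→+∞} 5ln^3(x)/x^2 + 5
The quotient is an ∞/∞ indeterminate form as x → +∞.
The polynomial denominator x^2 dominates the logarithmic numerator (any positive power of x ≫ ln^3(x) as x → ∞), so the quotient → 0.
Adding the constant: 0 + 5 = 5. Limit = 5.

Final answer: 5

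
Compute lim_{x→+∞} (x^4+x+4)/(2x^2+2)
This is an ∞/∞ indeterminate form as x → +∞.
Divide numerator and denominator by x^4 and let the lower-order terms vanish; the numerator's degree 4 exceeds the denominator's degree 2, so the quotient diverges.
Limit = ∞.

Final answer: ∞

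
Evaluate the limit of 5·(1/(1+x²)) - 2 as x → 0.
Direct substitution at x = 0 gives 3.

Final answer: 3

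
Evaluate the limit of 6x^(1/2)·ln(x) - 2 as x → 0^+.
The product is a 0·∞ indeterminate form at x → 0⁺.
Rewrite the product as 6·ln(x) / x^(-1/2) and apply L'Hôpital, or use the standard hierarchy x^(-1/2) ≫ |ln x| as x → 0⁺.
The indeterminate product → 0, so the limit = -2.

Final answer: -2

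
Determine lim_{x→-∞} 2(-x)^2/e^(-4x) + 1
The quotient is an ∞/∞ indeterminate form as x → -∞.
Compare growth rates of the dominant terms (exponentials ≫ polynomials ≫ logarithms), or apply L'Hôpital's rule; the quotient → 0.
Adding the constant: 0 + 1 = 1. Limit = 1.

Final answer: 1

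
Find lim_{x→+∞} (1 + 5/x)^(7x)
As x → +∞: write (1 + 5/x)^(7x) = ((1 + 5/x)^x)^7 → (e^5)^7 = e^35.
Limit = e^(35).

Final answer: e^(35)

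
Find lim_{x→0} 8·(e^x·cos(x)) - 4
Direct substitution at x = 0 gives 4.

Final answer: 4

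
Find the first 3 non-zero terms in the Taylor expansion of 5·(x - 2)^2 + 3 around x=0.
5·x^2 - 20·x + 23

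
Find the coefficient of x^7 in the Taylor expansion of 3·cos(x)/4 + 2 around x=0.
Expand to order 7: 3·cos(x)/4 + 2 = -x^6/960 + x^4/32 - 3·x^2/8 + 11/4 + O(x^8).
The coefficient of x^7 is 0.

Final answer: 0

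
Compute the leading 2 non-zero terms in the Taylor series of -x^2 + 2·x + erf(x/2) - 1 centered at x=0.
x·(1/√(π) + 2) - 1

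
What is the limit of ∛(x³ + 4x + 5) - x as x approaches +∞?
This is an ∞ − ∞ indeterminate form.
Multiply by (A² + AB + B²)/(A² + AB + B²) where A = ∛(x³+4x + 5), B = x to use A³ − B³ = (A−B)(A²+AB+B²); the x³ terms cancel, leaving (4x + 5)/(A²+AB+B²) with denominator ~ 3x², so the limit is 0.
Limit = 0.

Final answer: 0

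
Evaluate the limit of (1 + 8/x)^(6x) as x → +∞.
As x → +∞: write (1 + 8/x)^(6x) = ((1 + 8/x)^x)^6 → (e^8)^6 = e^48.
Limit = e^(48).

Final answer: e^(48)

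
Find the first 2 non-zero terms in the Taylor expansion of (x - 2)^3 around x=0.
12·x - 8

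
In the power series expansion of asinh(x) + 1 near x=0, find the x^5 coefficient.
Expand to order 5: asinh(x) + 1 = 3·x^5/40 - x^3/6 + x + 1 + O(x^6).
The coefficient of x^5 is 3/40.

Final answer: 3/40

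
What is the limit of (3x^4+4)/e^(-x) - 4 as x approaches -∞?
The quotient is an ∞/∞ indeterminate form as x → -∞.
Compare growth rates of the dominant terms (exponentials ≫ polynomials ≫ logarithms), or apply L'Hôpital's rule; the quotient → 0.
Adding the constant: 0 - 4 = -4. Limit = -4.

Final answer: -4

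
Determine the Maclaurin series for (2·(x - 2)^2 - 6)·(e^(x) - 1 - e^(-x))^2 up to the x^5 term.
-181·x^5/15 + 16·x^4 - 124·x^3/3 + 42·x^2 - 16·x + 2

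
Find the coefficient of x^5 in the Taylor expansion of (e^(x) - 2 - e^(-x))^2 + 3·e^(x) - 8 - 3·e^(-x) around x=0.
Expand to order 5: (e^(x) - 2 - e^(-x))^2 + 3·e^(x) - 8 - 3·e^(-x) = -x^5/60 + 4·x^4/3 - x^3/3 + 4·x^2 - 2·x - 4 + O(x^6).
The coefficient of x^5 is -1/60.

Final answer: -1/60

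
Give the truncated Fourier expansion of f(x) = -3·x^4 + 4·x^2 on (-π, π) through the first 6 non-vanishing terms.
(-160 + 24·π^2)·cos(x) + (13 - 6·π^2)·cos(2·x) + (-32/9 + 8·π^2/3)·cos(3·x) + (25/16 - 3·π^2/2)·cos(4·x) + (-544/625 + 24·π^2/25)·cos(5·x) - 3·π^4/5 + 4·π^2/3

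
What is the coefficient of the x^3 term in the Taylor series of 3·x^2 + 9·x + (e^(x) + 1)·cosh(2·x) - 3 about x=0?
Expand to order 3: 3·x^2 + 9·x + (e^(x) + 1)·cosh(2·x) - 3 = 13·x^3/6 + 15·x^2/2 + 10·x - 1 + O(x^4).
The coefficient of x^3 is 13/6.

Final answer: 13/6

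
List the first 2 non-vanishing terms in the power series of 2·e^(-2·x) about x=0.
2 - 4·x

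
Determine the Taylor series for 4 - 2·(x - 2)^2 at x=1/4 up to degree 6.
-17/8 + 7·(x - 1/4) - 2·(x - 1/4)^2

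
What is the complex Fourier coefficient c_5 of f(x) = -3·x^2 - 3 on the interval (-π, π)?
Compute the real Fourier coefficients first: a_5 = 12/25, b_5 = 0.
Then c_5 = (a_5 − i·b_5)/2 = 6/25.

Final answer: 6/25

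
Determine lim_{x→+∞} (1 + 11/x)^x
As x → +∞: this is the defining limit (1 + 11/x)^x → e^11.
Limit = e^(11).

Final answer: e^(11)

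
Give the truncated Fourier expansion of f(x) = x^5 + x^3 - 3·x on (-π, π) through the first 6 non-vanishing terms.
(-38·π^2 + 2·π^4 + 222)·sin(x) + (-π^4 - 3 + 4·π^2)·sin(2·x) + (-22·π^2/27 - 118/81 + 2·π^4/3)·sin(3·x) + (-π^4/2 + π^2/8 + 93/64)·sin(4·x) + (-762/625 + 2·π^2/25 + 2·π^4/5)·sin(5·x) + (-π^4/3 - 4·π^2/27 + 83/81)·sin(6·x)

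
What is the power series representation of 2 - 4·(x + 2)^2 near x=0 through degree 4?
-4·x^2 - 16·x - 14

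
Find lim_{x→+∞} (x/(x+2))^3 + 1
As x → +∞: x/(x+2) = 1/(1 + 2/x) → 1, and the 3rd power of a limit-1 base also → 1; with the additive constant, 1 + 1 = 2.
Limit = 2.

Final answer: 2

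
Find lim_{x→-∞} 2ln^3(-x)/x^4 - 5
The quotient is an ∞/∞ indeterminate form as x → -∞.
Compare growth rates of the dominant terms (exponentials ≫ polynomials ≫ logarithms), or apply L'Hôpital's rule; the quotient → 0.
Adding the constant: 0 - 5 = -5. Limit = -5.

Final answer: -5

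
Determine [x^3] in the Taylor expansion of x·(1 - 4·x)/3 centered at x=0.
Expand to order 3: x·(1 - 4·x)/3 = -4·x^2/3 + x/3 + O(x^4).
The coefficient of x^3 is 0.

Final answer: 0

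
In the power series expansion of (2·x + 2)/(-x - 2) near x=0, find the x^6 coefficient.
Expand to order 6: (2·x + 2)/(-x - 2) = x^6/64 - x^5/32 + x^4/16 - x^3/8 + x^2/4 - x/2 - 1 + O(x^7).
The coefficient of x^6 is 1/64.

Final answer: 1/64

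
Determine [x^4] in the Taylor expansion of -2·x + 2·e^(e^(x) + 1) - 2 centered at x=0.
Expand to order 4: -2·x + 2·e^(e^(x) + 1) - 2 = 5·x^4·e^(2)/4 + 5·x^3·e^(2)/3 + 2·x^2·e^(2) + x·(-2 + 2·e^(2)) - 2 + 2·e^(2) + O(x^5).
The coefficient of x^4 is 5·e^(2)/4.

Final answer: 5·e^(2)/4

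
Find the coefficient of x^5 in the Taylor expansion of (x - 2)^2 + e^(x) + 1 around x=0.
Expand to order 5: (x - 2)^2 + e^(x) + 1 = x^5/120 + x^4/24 + x^3/6 + 3·x^2/2 - 3·x + 6 + O(x^6).
The coefficient of x^5 is 1/120.

Final answer: 1/120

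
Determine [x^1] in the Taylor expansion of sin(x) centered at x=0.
Expand to order 1: sin(x) = x + O(x^2).
The coefficient of x^1 is 1.

Final answer: 1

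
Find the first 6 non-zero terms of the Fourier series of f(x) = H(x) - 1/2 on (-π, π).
2·sin(x)/π + 2·sin(3·x)/(3·π) + 2·sin(5·x)/(5·π) + 2·sin(7·x)/(7·π) + 2·sin(9·x)/(9·π) + 2·sin(11·x)/(11·π)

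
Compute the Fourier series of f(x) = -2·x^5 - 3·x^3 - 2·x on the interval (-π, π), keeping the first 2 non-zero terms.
(-448 - 4·π^4 + 74·π^2)·sin(x) + (-7·π^2 + 25/2 + 2·π^4)·sin(2·x)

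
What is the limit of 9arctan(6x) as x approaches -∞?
Evaluate the dominant behaviour as x → -∞; each term tends to a finite value or vanishes.
Limit = -9·π/2.

Final answer: -9·π/2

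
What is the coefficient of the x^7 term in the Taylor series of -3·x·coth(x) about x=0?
Expand to order 7: -3·x·coth(x) = -2·x^6/315 + x^4/15 - x^2 - 3 + O(x^8).
The coefficient of x^7 is 0.

Final answer: 0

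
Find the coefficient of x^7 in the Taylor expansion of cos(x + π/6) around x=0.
Expand to order 7: cos(x + π/6) = x^7/10080 - √(3)·x^6/1440 - x^5/240 + √(3)·x^4/48 + x^3/12 - √(3)·x^2/4 - x/2 + √(3)/2 + O(x^8).
The coefficient of x^7 is 1/10080.

Final answer: 1/10080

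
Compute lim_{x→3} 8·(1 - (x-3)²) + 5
Direct substitution at x = 3 gives 13.

Final answer: 13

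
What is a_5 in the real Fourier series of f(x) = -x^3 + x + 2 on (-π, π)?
a_5 = (1/π) ∫_{-π}^{π} f(x)·cos(5x) dx.
Evaluate the integral (use parity and integration by parts as needed): a_5 = 0.

Final answer: 0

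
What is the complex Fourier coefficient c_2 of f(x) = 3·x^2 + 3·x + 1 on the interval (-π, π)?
Compute the real Fourier coefficients first: a_2 = 3, b_2 = -3.
Then c_2 = (a_2 − i·b_2)/2 = 3/2 + 3·i/2.

Final answer: 3/2 + 3·i/2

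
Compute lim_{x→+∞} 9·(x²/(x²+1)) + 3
Evaluate the dominant behaviour as x → +∞; each term tends to a finite value or vanishes.
Limit = 12.

Final answer: 12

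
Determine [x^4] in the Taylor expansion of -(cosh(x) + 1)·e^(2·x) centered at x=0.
Expand to order 4: -(cosh(x) + 1)·e^(2·x) = -19·x^4/8 - 11·x^3/3 - 9·x^2/2 - 4·x - 2 + O(x^5).
The coefficient of x^4 is -19/8.

Final answer: -19/8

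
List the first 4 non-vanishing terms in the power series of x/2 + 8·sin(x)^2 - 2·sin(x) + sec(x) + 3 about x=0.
x^3/3 + 17·x^2/2 - 3·x/2 + 4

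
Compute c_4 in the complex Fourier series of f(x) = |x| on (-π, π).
Compute the real Fourier coefficients first: a_4 = 0, b_4 = 0.
Then c_4 = (a_4 − i·b_4)/2 = 0.

Final answer: 0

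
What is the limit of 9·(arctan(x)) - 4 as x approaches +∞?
Evaluate the dominant behaviour as x → +∞; each term tends to a finite value or vanishes.
Limit = -4 + 9·π/2.

Final answer: -4 + 9·π/2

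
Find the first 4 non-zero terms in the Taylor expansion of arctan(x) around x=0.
-x^7/7 + x^5/5 - x^3/3 + x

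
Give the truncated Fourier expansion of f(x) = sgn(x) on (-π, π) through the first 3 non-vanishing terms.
4·sin(x)/π + 4·sin(3·x)/(3·π) + 4·sin(5·x)/(5·π)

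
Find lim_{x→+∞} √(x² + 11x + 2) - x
This is an ∞ − ∞ indeterminate form.
Multiply and divide by the conjugate √(x²+11x + 2) + x; the x² terms cancel, leaving (11x + 2)/(√(x²+11x + 2)+x) → 11/2.
Limit = 11/2.

Final answer: 11/2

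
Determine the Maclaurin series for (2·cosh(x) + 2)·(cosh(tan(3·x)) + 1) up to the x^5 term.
757·x^4/6 + 20·x^2 + 8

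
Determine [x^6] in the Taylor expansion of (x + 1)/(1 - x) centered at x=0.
Expand to order 6: (x + 1)/(1 - x) = 2·x^6 + 2·x^5 + 2·x^4 + 2·x^3 + 2·x^2 + 2·x + 1 + O(x^7).
The coefficient of x^6 is 2.

Final answer: 2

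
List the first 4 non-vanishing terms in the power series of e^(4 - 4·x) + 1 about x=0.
-32·x^3·e^(4)/3 + 8·x^2·e^(4) - 4·x·e^(4) + 1 + e^(4)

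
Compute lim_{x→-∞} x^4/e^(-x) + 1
The quotient is an ∞/∞ indeterminate form as x → -∞.
Compare growth rates of the dominant terms (exponentials ≫ polynomials ≫ logarithms), or apply L'Hôpital's rule; the quotient → 0.
Adding the constant: 0 + 1 = 1. Limit = 1.

Final answer: 1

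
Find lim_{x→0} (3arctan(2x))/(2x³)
Both numerator and denominator → 0 as x → 0; this is a 0/0 indeterminate form.
Expand each to leading order near x = 0: numerator ~ 6·x, denominator ~ 2·x^3.
The limit of the ratio is ∞.

Final answer: ∞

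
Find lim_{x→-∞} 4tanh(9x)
Evaluate the dominant behaviour as x → -∞; each term tends to a finite value or vanishes.
Limit = -4.

Final answer: -4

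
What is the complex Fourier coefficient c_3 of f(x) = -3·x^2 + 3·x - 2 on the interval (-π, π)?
Compute the real Fourier coefficients first: a_3 = 4/3, b_3 = 2.
Then c_3 = (a_3 − i·b_3)/2 = 2/3 - i.

Final answer: 2/3 - i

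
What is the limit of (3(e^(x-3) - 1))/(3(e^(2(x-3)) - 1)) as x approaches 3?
Both numerator and denominator → 0 as x → 3; this is a 0/0 indeterminate form.
Expand each to leading order near x = 3: numerator ~ 3·(x - 3), denominator ~ 6·(x - 3).
The limit of the ratio is 1/2.

Final answer: 1/2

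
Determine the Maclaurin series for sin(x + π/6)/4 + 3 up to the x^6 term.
-x^6/5760 + √(3)·x^5/960 + x^4/192 - √(3)·x^3/48 - x^2/16 + √(3)·x/8 + 25/8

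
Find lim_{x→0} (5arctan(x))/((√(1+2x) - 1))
Both numerator and denominator → 0 as x → 0; this is a 0/0 indeterminate form.
Expand each to leading order near x = 0: numerator ~ 5·x, denominator ~ x.
The limit of the ratio is 5.

Final answer: 5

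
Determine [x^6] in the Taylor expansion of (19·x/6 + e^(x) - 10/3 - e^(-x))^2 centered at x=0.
Expand to order 6: (19·x/6 + e^(x) - 10/3 - e^(-x))^2 = 17·x^6/60 - x^5/9 + 31·x^4/9 - 20·x^3/9 + 961·x^2/36 - 310·x/9 + 100/9 + O(x^7).
The coefficient of x^6 is 17/60.

Final answer: 17/60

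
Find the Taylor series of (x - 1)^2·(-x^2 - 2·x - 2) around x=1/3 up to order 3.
-100/81 + 68·(x - 1/3)/27 + (x - 1/3)^2/3 - 4·(x - 1/3)^3/3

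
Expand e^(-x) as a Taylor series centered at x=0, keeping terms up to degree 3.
-x^3/6 + x^2/2 - x + 1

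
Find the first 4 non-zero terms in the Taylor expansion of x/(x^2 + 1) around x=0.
-x^7 + x^5 - x^3 + x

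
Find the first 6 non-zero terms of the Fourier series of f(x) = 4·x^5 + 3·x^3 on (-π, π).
(-154·π^2 + 8·π^4 + 924)·sin(x) + (-4·π^4 - 51/2 + 17·π^2)·sin(2·x) + (-106·π^2/27 + 212/81 + 8·π^4/3)·sin(3·x) + (-2·π^4 - 3/8 + π^2)·sin(4·x) + (-2·π^2/25 + 12/625 + 8·π^4/5)·sin(5·x) + (-4·π^4/3 - 7·π^2/27 + 7/162)·sin(6·x)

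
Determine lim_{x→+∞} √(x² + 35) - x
This is an ∞ − ∞ indeterminate form.
Multiply and divide by the conjugate √(x²+35) + x; the x² terms cancel, leaving 35/(√(x²+35)+x) → 0.
Limit = 0.

Final answer: 0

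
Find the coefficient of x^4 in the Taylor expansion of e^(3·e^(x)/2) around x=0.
Expand to order 4: e^(3·e^(x)/2) = 227·x^4·e^(3/2)/128 + 31·x^3·e^(3/2)/16 + 15·x^2·e^(3/2)/8 + 3·x·e^(3/2)/2 + e^(3/2) + O(x^5).
The coefficient of x^4 is 227·e^(3/2)/128.

Final answer: 227·e^(3/2)/128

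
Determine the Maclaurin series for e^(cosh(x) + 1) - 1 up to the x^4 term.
x^4·e^(2)/6 + x^2·e^(2)/2 - 1 + e^(2)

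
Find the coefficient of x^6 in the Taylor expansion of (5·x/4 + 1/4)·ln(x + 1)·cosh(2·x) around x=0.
Expand to order 6: (5·x/4 + 1/4)·ln(x + 1)·cosh(2·x) = 5·x^6/3 - 283·x^5/240 + 125·x^4/48 - x^3/24 + 9·x^2/8 + x/4 + O(x^7).
The coefficient of x^6 is 5/3.

Final answer: 5/3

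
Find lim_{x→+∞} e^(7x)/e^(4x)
This is an ∞/∞ indeterminate form as x → +∞.
Rewrite e^(7x)/e^(4x) = e^((7−4)x) = e^(3x); the exponent coefficient is 3 > 0 so e^(3x) → ∞.
Limit = ∞.

Final answer: ∞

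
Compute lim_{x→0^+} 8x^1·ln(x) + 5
The product is a 0·∞ indeterminate form at x → 0⁺.
Rewrite the product as 8·ln(x) / x^(-1) and apply L'Hôpital, or use the standard hierarchy x^(-1) ≫ |ln x| as x → 0⁺.
The indeterminate product → 0, so the limit = 5.

Final answer: 5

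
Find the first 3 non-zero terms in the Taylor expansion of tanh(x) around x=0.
2·x^5/15 - x^3/3 + x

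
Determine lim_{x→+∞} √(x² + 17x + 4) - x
This is an ∞ − ∞ indeterminate form.
Multiply and divide by the conjugate √(x²+17x + 4) + x; the x² terms cancel, leaving (17x + 4)/(√(x²+17x + 4)+x) → 17/2.
Limit = 17/2.

Final answer: 17/2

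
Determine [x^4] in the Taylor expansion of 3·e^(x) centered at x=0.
Expand to order 4: 3·e^(x) = x^4/8 + x^3/2 + 3·x^2/2 + 3·x + 3 + O(x^5).
The coefficient of x^4 is 1/8.

Final answer: 1/8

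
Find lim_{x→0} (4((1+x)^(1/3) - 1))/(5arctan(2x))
Both numerator and denominator → 0 as x → 0; this is a 0/0 indeterminate form.
Expand each to leading order near x = 0: numerator ~ 4·x/3, denominator ~ 10·x.
The limit of the ratio is 2/15.

Final answer: 2/15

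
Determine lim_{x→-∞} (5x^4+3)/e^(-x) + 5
The quotient is an ∞/∞ indeterminate form as x → -∞.
Compare growth rates of the dominant terms (exponentials ≫ polynomials ≫ logarithms), or apply L'Hôpital's rule; the quotient → 0.
Adding the constant: 0 + 5 = 5. Limit = 5.

Final answer: 5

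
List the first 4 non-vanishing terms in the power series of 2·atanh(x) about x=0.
2·x^7/7 + 2·x^5/5 + 2·x^3/3 + 2·x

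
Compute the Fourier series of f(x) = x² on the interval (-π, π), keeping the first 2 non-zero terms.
-4·cos(x) + π^2/3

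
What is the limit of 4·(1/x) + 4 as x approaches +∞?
Evaluate the dominant behaviour as x → +∞; each term tends to a finite value or vanishes.
Limit = 4.

Final answer: 4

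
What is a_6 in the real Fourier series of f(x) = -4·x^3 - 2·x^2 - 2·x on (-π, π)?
a_6 = (1/π) ∫_{-π}^{π} f(x)·cos(6x) dx.
Evaluate the integral (use parity and integration by parts as needed): a_6 = -2/9.

Final answer: -2/9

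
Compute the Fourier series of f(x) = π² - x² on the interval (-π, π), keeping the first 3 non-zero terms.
4·cos(x) - cos(2·x) + 2·π^2/3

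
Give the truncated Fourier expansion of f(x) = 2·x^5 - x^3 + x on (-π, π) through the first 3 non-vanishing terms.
(-82·π^2 + 4·π^4 + 494)·sin(x) + (-2·π^4 - 35/2 + 11·π^2)·sin(2·x) + (-98·π^2/27 + 250/81 + 4·π^4/3)·sin(3·x)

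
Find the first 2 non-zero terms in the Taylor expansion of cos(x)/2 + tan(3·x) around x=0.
3·x + 1/2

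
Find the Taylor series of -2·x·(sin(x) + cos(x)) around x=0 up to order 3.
x^3 - 2·x^2 - 2·x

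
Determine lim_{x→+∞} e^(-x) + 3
Evaluate the dominant behaviour as x → +∞; each term tends to a finite value or vanishes.
Limit = 3.

Final answer: 3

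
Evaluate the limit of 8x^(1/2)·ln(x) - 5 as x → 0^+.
The product is a 0·∞ indeterminate form at x → 0⁺.
Rewrite the product as 8·ln(x) / x^(-1/2) and apply L'Hôpital, or use the standard hierarchy x^(-1/2) ≫ |ln x| as x → 0⁺.
The indeterminate product → 0, so the limit = -5.

Final answer: -5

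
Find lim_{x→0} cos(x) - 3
Direct substitution at x = 0 gives -2.

Final answer: -2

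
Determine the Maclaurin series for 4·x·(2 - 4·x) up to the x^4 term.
-16·x^2 + 8·x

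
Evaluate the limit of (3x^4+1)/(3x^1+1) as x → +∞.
This is an ∞/∞ indeterminate form as x → +∞.
Divide numerator and denominator by x^4 and let the lower-order terms vanish; the numerator's degree 4 exceeds the denominator's degree 1, so the quotient diverges.
Limit = ∞.

Final answer: ∞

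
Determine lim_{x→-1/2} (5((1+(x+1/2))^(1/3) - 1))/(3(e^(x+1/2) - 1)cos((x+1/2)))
Both numerator and denominator → 0 as x → -1/2; this is a 0/0 indeterminate form.
Expand each to leading order near x = -1/2: numerator ~ 5·(x + 1/2)/3, denominator ~ 3·(x + 1/2).
The limit of the ratio is 5/9.

Final answer: 5/9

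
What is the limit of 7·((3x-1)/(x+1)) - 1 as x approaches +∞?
Evaluate the dominant behaviour as x → +∞; each term tends to a finite value or vanishes.
Limit = 20.

Final answer: 20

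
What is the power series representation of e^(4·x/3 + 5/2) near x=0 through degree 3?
32·x^3·e^(5/2)/81 + 8·x^2·e^(5/2)/9 + 4·x·e^(5/2)/3 + e^(5/2)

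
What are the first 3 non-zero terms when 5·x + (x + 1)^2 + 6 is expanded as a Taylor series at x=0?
x^2 + 7·x + 7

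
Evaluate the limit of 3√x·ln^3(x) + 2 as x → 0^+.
The product is a 0·∞ indeterminate form at x → 0⁺.
Rewrite the product as 3·ln^3(x) / x^(-1/2) and apply L'Hôpital, or use the standard hierarchy x^(-1/2) ≫ |ln x|^3 as x → 0⁺.
The indeterminate product → 0, so the limit = 2.

Final answer: 2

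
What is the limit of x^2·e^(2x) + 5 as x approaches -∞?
The product is a 0·∞ indeterminate form at x → -∞.
Rewrite the product as x^2 / e^(-2x) (an ∞/∞ form) and apply L'Hôpital, or use the standard hierarchy e^(2|x|) ≫ |x^2| as x → -∞.
The indeterminate product → 0, so the limit = 5.

Final answer: 5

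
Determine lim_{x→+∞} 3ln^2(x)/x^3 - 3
The quotient is an ∞/∞ indeterminate form as x → +∞.
The polynomial denominator x^3 dominates the logarithmic numerator (any positive power of x ≫ ln^2(x) as x → ∞), so the quotient → 0.
Adding the constant: 0 - 3 = -3. Limit = -3.

Final answer: -3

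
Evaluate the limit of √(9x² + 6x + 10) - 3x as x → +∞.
As x → +∞: multiply by the conjugate to get (6x+10)/(√(9x²+6x+10)+3x); the denominator ~ 6x, so the limit is 6/6 = 1.
Limit = 1.

Final answer: 1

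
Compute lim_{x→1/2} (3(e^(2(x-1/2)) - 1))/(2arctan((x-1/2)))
Both numerator and denominator → 0 as x → 1/2; this is a 0/0 indeterminate form.
Expand each to leading order near x = 1/2: numerator ~ 6·(x - 1/2), denominator ~ 2·(x - 1/2).
The limit of the ratio is 3.

Final answer: 3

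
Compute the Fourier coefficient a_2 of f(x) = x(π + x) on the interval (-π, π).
a_2 = (1/π) ∫_{-π}^{π} f(x)·cos(2x) dx.
Evaluate the integral (use parity and integration by parts as needed): a_2 = 1.

Final answer: 1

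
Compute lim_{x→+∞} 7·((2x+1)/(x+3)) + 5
Evaluate the dominant behaviour as x → +∞; each term tends to a finite value or vanishes.
Limit = 19.

Final answer: 19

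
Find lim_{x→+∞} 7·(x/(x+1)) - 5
Evaluate the dominant behaviour as x → +∞; each term tends to a finite value or vanishes.
Limit = 2.

Final answer: 2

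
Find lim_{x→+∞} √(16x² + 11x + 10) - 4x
As x → +∞: multiply by the conjugate to get (11x+10)/(√(16x²+11x+10)+4x); the denominator ~ 8x, so the limit is 11/8.
Limit = 11/8.

Final answer: 11/8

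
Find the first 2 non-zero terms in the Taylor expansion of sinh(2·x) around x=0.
4·x^3/3 + 2·x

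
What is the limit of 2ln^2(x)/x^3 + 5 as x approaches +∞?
The quotient is an ∞/∞ indeterminate form as x → +∞.
The polynomial denominator x^3 dominates the logarithmic numerator (any positive power of x ≫ ln^2(x) as x → ∞), so the quotient → 0.
Adding the constant: 0 + 5 = 5. Limit = 5.

Final answer: 5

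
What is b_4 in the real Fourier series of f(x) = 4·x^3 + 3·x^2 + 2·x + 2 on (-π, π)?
b_4 = (1/π) ∫_{-π}^{π} f(x)·sin(4x) dx.
Evaluate the integral (use parity and integration by parts as needed): b_4 = -2·π^2 - 1/4.

Final answer: -2·π^2 - 1/4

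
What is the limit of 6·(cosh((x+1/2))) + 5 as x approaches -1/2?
Direct substitution at x = -1/2 gives 11.

Final answer: 11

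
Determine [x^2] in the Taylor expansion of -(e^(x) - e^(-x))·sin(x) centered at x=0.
Expand to order 2: -(e^(x) - e^(-x))·sin(x) = -2·x^2 + O(x^3).
The coefficient of x^2 is -2.

Final answer: -2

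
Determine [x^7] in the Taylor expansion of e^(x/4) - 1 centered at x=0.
Expand to order 7: e^(x/4) - 1 = x^7/82575360 + x^6/2949120 + x^5/122880 + x^4/6144 + x^3/384 + x^2/32 + x/4 + O(x^8).
The coefficient of x^7 is 1/82575360.

Final answer: 1/82575360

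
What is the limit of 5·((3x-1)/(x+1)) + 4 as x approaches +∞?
Evaluate the dominant behaviour as x → +∞; each term tends to a finite value or vanishes.
Limit = 19.

Final answer: 19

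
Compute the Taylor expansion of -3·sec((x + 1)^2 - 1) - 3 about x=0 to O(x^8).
-269·x^7/5 - 469·x^6/15 - 20·x^5 - 23·x^4/2 - 6·x^3 - 6·x^2 - 6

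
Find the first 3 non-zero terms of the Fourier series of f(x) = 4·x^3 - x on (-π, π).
(-50 + 8·π^2)·sin(x) + (7 - 4·π^2)·sin(2·x) + (-22/9 + 8·π^2/3)·sin(3·x)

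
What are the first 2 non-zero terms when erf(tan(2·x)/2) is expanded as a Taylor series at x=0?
2·x^3/√(π) + 2·x/√(π)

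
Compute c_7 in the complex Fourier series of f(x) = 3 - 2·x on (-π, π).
Compute the real Fourier coefficients first: a_7 = 0, b_7 = -4/7.
Then c_7 = (a_7 − i·b_7)/2 = 2·i/7.

Final answer: 2·i/7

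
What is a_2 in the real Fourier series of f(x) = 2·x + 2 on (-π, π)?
a_2 = (1/π) ∫_{-π}^{π} f(x)·cos(2x) dx.
Evaluate the integral (use parity and integration by parts as needed): a_2 = 0.

Final answer: 0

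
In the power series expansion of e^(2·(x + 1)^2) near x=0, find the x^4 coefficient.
86·e^(2)/3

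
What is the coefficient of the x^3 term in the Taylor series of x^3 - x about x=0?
Expand to order 3: x^3 - x = x^3 - x + O(x^4).
The coefficient of x^3 is 1.

Final answer: 1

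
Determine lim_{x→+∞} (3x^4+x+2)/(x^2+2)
This is an ∞/∞ indeterminate form as x → +∞.
Divide numerator and denominator by x^4 and let the lower-order terms vanish; the numerator's degree 4 exceeds the denominator's degree 2, so the quotient diverges.
Limit = ∞.

Final answer: ∞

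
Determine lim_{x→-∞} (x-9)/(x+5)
Evaluate the dominant behaviour as x → -∞; each term tends to a finite value or vanishes.
Limit = 1.

Final answer: 1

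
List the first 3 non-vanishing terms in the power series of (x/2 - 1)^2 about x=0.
x^2/4 - x + 1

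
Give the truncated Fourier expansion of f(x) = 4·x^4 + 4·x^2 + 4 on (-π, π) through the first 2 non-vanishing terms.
(176 - 32·π^2)·cos(x) + 4 + 4·π^2/3 + 4·π^4/5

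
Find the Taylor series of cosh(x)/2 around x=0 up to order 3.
x^2/4 + 1/2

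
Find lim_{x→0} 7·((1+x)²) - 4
Direct substitution at x = 0 gives 3.

Final answer: 3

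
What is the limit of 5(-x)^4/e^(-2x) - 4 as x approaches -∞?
The quotient is an ∞/∞ indeterminate form as x → -∞.
Compare growth rates of the dominant terms (exponentials ≫ polynomials ≫ logarithms), or apply L'Hôpital's rule; the quotient → 0.
Adding the constant: 0 - 4 = -4. Limit = -4.

Final answer: -4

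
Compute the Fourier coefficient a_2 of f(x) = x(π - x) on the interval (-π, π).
a_2 = (1/π) ∫_{-π}^{π} f(x)·cos(2x) dx.
Evaluate the integral (use parity and integration by parts as needed): a_2 = -1.

Final answer: -1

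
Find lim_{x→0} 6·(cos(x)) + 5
Direct substitution at x = 0 gives 11.

Final answer: 11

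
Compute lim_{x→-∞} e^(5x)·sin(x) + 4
Evaluate the dominant behaviour as x → -∞; each term tends to a finite value or vanishes.
Limit = 4.

Final answer: 4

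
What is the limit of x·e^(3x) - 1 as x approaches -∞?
The product is a 0·∞ indeterminate form at x → -∞.
Rewrite the product as x / e^(-3x) (an ∞/∞ form) and apply L'Hôpital, or use the standard hierarchy e^(3|x|) ≫ |x| as x → -∞.
The indeterminate product → 0, so the limit = -1.

Final answer: -1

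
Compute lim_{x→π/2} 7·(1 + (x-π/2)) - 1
Direct substitution at x = π/2 gives 6.

Final answer: 6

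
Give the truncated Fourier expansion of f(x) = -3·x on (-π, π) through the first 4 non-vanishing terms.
-6·sin(x) + 3·sin(2·x) - 2·sin(3·x) + 3·sin(4·x)/2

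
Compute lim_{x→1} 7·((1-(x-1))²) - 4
Direct substitution at x = 1 gives 3.

Final answer: 3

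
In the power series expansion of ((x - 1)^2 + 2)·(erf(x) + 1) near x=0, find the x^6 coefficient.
Expand to order 6: ((x - 1)^2 + 2)·(erf(x) + 1) = -2·x^6/(5·√(π)) - x^5/(15·√(π)) + 4·x^4/(3·√(π)) + x^2·(1 - 4/√(π)) + x·(-2 + 6/√(π)) + 3 + O(x^7).
The coefficient of x^6 is -2/(5·√(π)).

Final answer: -2/(5·√(π))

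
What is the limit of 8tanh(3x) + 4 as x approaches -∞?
Evaluate the dominant behaviour as x → -∞; each term tends to a finite value or vanishes.
Limit = -4.

Final answer: -4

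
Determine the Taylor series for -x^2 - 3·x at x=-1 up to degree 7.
2 - (x + 1) - (x + 1)^2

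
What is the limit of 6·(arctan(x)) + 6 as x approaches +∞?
Evaluate the dominant behaviour as x → +∞; each term tends to a finite value or vanishes.
Limit = 6 + 3·π.

Final answer: 6 + 3·π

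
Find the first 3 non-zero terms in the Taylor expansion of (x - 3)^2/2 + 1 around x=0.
x^2/2 - 3·x + 11/2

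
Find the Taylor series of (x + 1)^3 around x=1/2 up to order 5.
27/8 + 27·(x - 1/2)/4 + 9·(x - 1/2)^2/2 + (x - 1/2)^3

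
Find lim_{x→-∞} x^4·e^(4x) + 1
The product is a 0·∞ indeterminate form at x → -∞.
Rewrite the product as x^4 / e^(-4x) (an ∞/∞ form) and apply L'Hôpital, or use the standard hierarchy e^(4|x|) ≫ |x^4| as x → -∞.
The indeterminate product → 0, so the limit = 1.

Final answer: 1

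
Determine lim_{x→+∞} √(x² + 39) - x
This is an ∞ − ∞ indeterminate form.
Multiply and divide by the conjugate √(x²+39) + x; the x² terms cancel, leaving 39/(√(x²+39)+x) → 0.
Limit = 0.

Final answer: 0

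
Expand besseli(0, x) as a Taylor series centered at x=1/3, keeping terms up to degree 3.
besseli(0, 1/3) + besseli(1, 1/3)·(x - 1/3) + (besseli(2, 1/3)/4 + besseli(0, 1/3)/4)·(x - 1/3)^2 + (besseli(3, 1/3)/24 + besseli(1, 1/3)/8)·(x - 1/3)^3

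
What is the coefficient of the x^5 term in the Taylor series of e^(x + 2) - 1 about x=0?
Expand to order 5: e^(x + 2) - 1 = x^5·e^(2)/120 + x^4·e^(2)/24 + x^3·e^(2)/6 + x^2·e^(2)/2 + x·e^(2) - 1 + e^(2) + O(x^6).
The coefficient of x^5 is e^(2)/120.

Final answer: e^(2)/120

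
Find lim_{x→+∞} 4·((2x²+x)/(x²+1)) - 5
Evaluate the dominant behaviour as x → +∞; each term tends to a finite value or vanishes.
Limit = 3.

Final answer: 3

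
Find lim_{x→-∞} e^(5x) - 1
Evaluate the dominant behaviour as x → -∞; each term tends to a finite value or vanishes.
Limit = -1.

Final answer: -1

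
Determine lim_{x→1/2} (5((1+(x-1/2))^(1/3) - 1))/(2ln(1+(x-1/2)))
Both numerator and denominator → 0 as x → 1/2; this is a 0/0 indeterminate form.
Expand each to leading order near x = 1/2: numerator ~ 5·(x - 1/2)/3, denominator ~ 2·(x - 1/2).
The limit of the ratio is 5/6.

Final answer: 5/6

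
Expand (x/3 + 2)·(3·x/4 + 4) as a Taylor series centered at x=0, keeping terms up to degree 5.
x^2/4 + 17·x/6 + 8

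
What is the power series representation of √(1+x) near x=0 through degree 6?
-21·x^6/1024 + 7·x^5/256 - 5·x^4/128 + x^3/16 - x^2/8 + x/2 + 1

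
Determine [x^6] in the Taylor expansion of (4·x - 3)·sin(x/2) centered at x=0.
Expand to order 6: (4·x - 3)·sin(x/2) = x^6/960 - x^5/1280 - x^4/12 + x^3/16 + 2·x^2 - 3·x/2 + O(x^7).
The coefficient of x^6 is 1/960.

Final answer: 1/960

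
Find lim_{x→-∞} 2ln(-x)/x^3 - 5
The quotient is an ∞/∞ indeterminate form as x → -∞.
Compare growth rates of the dominant terms (exponentials ≫ polynomials ≫ logarithms), or apply L'Hôpital's rule; the quotient → 0.
Adding the constant: 0 - 5 = -5. Limit = -5.

Final answer: -5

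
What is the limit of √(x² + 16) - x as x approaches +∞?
This is an ∞ − ∞ indeterminate form.
Multiply and divide by the conjugate √(x²+16) + x; the x² terms cancel, leaving 16/(√(x²+16)+x) → 0.
Limit = 0.

Final answer: 0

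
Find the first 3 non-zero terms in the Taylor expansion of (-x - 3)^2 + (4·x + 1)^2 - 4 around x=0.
17·x^2 + 14·x + 6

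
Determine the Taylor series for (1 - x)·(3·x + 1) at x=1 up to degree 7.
-4·(x - 1) - 3·(x - 1)^2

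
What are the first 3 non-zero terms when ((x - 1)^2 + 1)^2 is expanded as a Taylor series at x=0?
8·x^2 - 8·x + 4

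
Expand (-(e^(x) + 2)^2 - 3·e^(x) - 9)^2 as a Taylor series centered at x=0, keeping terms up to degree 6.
1607·x^6/60 + 292·x^5/5 + 231·x^4/2 + 204·x^3 + 312·x^2 + 378·x + 441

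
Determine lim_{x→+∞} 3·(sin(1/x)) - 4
Evaluate the dominant behaviour as x → +∞; each term tends to a finite value or vanishes.
Limit = -4.

Final answer: -4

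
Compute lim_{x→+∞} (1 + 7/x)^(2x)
As x → +∞: write (1 + 7/x)^(2x) = ((1 + 7/x)^x)^2 → (e^7)^2 = e^14.
Limit = e^(14).

Final answer: e^(14)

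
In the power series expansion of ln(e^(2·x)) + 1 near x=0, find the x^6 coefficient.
Expand to order 6: ln(e^(2·x)) + 1 = 2·x + 1 + O(x^7).
The coefficient of x^6 is 0.

Final answer: 0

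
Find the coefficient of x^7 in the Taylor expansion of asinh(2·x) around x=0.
Expand to order 7: asinh(2·x) = -40·x^7/7 + 12·x^5/5 - 4·x^3/3 + 2·x + O(x^8).
The coefficient of x^7 is -40/7.

Final answer: -40/7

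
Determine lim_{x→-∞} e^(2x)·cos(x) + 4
Evaluate the dominant behaviour as x → -∞; each term tends to a finite value or vanishes.
Limit = 4.

Final answer: 4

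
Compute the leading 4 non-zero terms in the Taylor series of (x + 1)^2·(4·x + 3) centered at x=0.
4·x^3 + 11·x^2 + 10·x + 3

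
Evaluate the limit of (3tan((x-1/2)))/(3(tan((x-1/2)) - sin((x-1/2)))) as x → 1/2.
Both numerator and denominator → 0 as x → 1/2; this is a 0/0 indeterminate form.
Expand each to leading order near x = 1/2: numerator ~ 3·(x - 1/2), denominator ~ 3·(x - 1/2)^3/2.
The limit of the ratio is ∞.

Final answer: ∞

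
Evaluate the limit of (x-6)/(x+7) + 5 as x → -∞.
Evaluate the dominant behaviour as x → -∞; each term tends to a finite value or vanishes.
Limit = 6.

Final answer: 6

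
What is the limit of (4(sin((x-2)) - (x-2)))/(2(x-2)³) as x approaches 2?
Both numerator and denominator → 0 as x → 2; this is a 0/0 indeterminate form.
Expand each to leading order near x = 2: numerator ~ -2·(x - 2)^3/3, denominator ~ 2·(x - 2)^3.
The limit of the ratio is -1/3.

Final answer: -1/3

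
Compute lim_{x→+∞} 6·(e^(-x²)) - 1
Evaluate the dominant behaviour as x → +∞; each term tends to a finite value or vanishes.
Limit = -1.

Final answer: -1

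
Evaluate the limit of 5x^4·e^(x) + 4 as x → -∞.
The product is a 0·∞ indeterminate form at x → -∞.
Rewrite the product as 5x^4 / e^(-x) (an ∞/∞ form) and apply L'Hôpital, or use the standard hierarchy e^(|x|) ≫ |x^4| as x → -∞.
The indeterminate product → 0, so the limit = 4.

Final answer: 4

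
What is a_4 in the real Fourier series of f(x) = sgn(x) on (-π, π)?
a_4 = (1/π) ∫_{-π}^{π} f(x)·cos(4x) dx.
Evaluate the integral (use parity and integration by parts as needed): a_4 = 0.

Final answer: 0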